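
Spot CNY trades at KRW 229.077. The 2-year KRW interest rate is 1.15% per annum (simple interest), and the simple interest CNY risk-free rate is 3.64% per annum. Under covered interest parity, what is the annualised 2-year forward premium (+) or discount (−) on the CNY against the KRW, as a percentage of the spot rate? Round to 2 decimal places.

-2.32%

T = 2 years.
No-arbitrage forward: 229.077 × 1.023000 / 1.072800 = 218.443112 KRW/CNY.
Annualised premium = (F − S)/S × (1/T) = (218.443112 − 229.077)/229.077 ÷ 2 = -2.32%.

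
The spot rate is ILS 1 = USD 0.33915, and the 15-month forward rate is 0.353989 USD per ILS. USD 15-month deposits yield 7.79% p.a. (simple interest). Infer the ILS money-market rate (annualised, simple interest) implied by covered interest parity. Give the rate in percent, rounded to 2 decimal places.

T = 15/12 years.
By CIP, F/S equals the USD-to-ILS growth ratio: 0.353989/0.33915 = 1.0437535.
The USD side grows by 1 + 0.0779×15/12 = 1.097375.
So the ILS growth factor = 1.0513737.
(1.0513737 − 1)/T = 0.041099, i.e. 4.11%.

4.11%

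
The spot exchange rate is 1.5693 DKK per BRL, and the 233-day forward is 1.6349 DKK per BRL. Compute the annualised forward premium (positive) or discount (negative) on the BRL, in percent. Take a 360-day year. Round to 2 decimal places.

T = 233/360 years.
Period premium: (1.6349 − 1.5693)/1.5693 = 0.0418021.
Per annum: 0.0418021 / (233/360) = 0.064587 = 6.46%.

+6.46%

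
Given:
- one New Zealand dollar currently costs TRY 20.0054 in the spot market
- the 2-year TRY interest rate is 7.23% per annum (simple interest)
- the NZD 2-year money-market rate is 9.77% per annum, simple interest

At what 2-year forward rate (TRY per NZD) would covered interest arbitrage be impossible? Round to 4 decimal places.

T = 2 years.
TRY accumulates by 1 + 0.0723×2 = 1.144600.
NZD accumulates by 1 + 0.0977×2 = 1.195400.
Forward (TRY per NZD) = 20.0054 × 1.144600 / 1.195400 = 19.155246.

19.1552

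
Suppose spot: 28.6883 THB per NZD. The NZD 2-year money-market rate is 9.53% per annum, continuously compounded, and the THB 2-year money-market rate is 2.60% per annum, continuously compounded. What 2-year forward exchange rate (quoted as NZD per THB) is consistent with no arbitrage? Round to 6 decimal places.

T = 2 years.
THB growth factor: e^(0.0260×2) = 1.0533757.
NZD accumulates by e^(0.0953×2) = 1.2099754.
Forward (THB per NZD) = 28.6883 × 1.0533757 / 1.2099754 = 24.97535.
Quoted the other way: 1/24.97535 = 0.040039 NZD per THB.

0.040039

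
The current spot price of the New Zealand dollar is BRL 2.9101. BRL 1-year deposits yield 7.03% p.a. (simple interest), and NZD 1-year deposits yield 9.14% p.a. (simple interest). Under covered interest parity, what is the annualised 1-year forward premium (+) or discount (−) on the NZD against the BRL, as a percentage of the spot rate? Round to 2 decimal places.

-1.93%

T = 1 year.
F = S · g_BRL/g_NZD = 2.9101 × 1.070300/1.091400 = 2.8538391.
(F − S)/S ÷ T = (2.8538391 − 2.9101)/2.9101/1 = -0.019333 → -1.93%.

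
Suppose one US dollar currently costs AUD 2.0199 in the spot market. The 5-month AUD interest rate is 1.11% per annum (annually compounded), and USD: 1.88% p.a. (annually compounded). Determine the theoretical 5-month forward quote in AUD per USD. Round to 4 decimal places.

T = 5/12 years.
Growth of 1 AUD over T: (1 + 0.0111)^(5/12) = 1.0046101.
USD growth factor: (1 + 0.0188)^(5/12) = 1.0077908.
So F = 2.0199 × 1.0046101 / 1.0077908 = 2.013525 (AUD/USD).

2.0135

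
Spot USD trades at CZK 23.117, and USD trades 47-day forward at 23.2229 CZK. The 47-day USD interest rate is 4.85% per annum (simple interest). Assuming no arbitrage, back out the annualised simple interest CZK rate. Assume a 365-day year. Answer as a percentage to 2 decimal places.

8.43%

T = 47/365 years.
F/S = 23.2229/23.117 = 1.0045810 = (growth of CZK) / (growth of USD).
The USD side grows by 1 + 0.0485×47/365 = 1.0062452.
So the CZK growth factor = 1.0108548.
r = (1.0108548 − 1)/(47/365) = 0.084298 → 8.43%.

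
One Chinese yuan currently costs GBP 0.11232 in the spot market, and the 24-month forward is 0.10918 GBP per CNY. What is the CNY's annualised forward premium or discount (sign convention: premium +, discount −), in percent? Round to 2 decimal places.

-1.40%

T = 2 years.
(F − S)/S = (0.10918 − 0.11232)/0.11232 = -0.0279558.
Per annum: -0.0279558 / 2 = -0.013978 = -1.40%.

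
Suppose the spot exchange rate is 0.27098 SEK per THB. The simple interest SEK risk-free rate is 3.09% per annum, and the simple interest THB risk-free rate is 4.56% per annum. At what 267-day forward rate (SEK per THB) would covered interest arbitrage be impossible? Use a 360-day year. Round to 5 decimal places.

0.26812

T = 267/360 years.
SEK growth factor: 1 + 0.0309×267/360 = 1.0229175.
THB growth factor: 1 + 0.0456×267/360 = 1.033820.
CIP: F = S · (grow SEK)/(grow THB) = 0.27098 × 1.0229175/1.033820 = 0.2681223 SEK per THB.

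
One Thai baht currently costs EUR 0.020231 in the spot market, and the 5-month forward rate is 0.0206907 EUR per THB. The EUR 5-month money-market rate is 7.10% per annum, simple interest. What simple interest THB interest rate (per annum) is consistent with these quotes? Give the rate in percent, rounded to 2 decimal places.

T = 5/12 years.
F/S = 0.0206907/0.020231 = 1.0227226 = (growth of EUR) / (growth of THB).
EUR growth factor: 1 + 0.0710×5/12 = 1.0295833.
So the THB growth factor = 1.0067083.
r = (1.0067083 − 1)/(5/12) = 0.016100 → 1.61%.

1.61%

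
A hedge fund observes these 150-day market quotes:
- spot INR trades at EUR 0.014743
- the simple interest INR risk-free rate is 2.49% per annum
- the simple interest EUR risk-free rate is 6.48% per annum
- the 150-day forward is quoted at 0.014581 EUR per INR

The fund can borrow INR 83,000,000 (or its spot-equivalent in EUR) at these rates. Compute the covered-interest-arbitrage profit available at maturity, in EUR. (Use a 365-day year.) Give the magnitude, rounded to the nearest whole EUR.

T = 150/365 years.
Keep in INR, deliver into the forward: 83,000,000·1.010232877·0.014581 = EUR 1,222,607.06.
Swap to EUR now, deposit: 83,000,000·0.014743·1.026630137 = EUR 1,256,255.47.
The quoted forward undervalues INR, so borrow INR, convert to EUR at spot, deposit the EUR at 6.48%, and buy INR forward at 0.014581 to cover the loan.
The gap between the two covered legs is EUR 33,648.

EUR 33,648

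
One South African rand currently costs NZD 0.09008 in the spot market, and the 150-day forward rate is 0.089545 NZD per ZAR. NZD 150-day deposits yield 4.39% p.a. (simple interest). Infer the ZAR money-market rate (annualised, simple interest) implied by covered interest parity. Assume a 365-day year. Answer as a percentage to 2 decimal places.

T = 150/365 years.
By CIP, F/S equals the NZD-to-ZAR growth ratio: 0.089545/0.09008 = 0.9940608.
The NZD side grows by 1 + 0.0439×150/365 = 1.0180411.
Hence g_ZAR = 1.0241236.
r = (1.0241236 − 1)/(150/365) = 0.058701 → 5.87%.

5.87%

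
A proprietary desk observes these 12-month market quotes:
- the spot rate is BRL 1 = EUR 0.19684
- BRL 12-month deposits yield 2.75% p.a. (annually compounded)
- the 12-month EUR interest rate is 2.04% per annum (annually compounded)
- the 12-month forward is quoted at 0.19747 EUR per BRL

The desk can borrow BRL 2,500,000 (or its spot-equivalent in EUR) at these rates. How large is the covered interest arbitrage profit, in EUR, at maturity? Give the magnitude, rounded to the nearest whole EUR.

T = 1 year.
Route A — deposit BRL, sell forward: 2,500,000 × 1.027500 × 0.19747 = EUR 507,251.06.
Route B — convert at spot, deposit EUR: 2,500,000 × 0.19684 × 1.020400 = EUR 502,138.84.
The quoted forward overvalues BRL, so borrow EUR, buy BRL at spot, deposit the BRL at 2.75%, and sell the proceeds forward at 0.19747.
The gap between the two covered legs is EUR 5,112.

EUR 5,112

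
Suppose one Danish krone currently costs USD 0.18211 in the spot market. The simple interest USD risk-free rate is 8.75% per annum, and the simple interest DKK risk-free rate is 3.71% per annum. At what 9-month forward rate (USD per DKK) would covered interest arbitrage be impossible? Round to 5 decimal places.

T = 9/12 years.
Growth of 1 USD over T: 1 + 0.0875×9/12 = 1.065625.
DKK accumulates by 1 + 0.0371×9/12 = 1.027825.
CIP: F = S · (grow USD)/(grow DKK) = 0.18211 × 1.065625/1.027825 = 0.1888074 USD per DKK.

0.18881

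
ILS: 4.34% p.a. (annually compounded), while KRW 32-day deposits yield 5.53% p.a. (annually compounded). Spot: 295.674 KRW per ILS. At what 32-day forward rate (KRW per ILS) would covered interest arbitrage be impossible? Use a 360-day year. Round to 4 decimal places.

T = 32/360 years.
Growth of 1 KRW over T: (1 + 0.0553)^(32/360) = 1.004795916.
ILS accumulates by (1 + 0.0434)^(32/360) = 1.00378355.
Forward (KRW per ILS) = 295.674 × 1.004795916 / 1.00378355 = 295.972202.

295.9722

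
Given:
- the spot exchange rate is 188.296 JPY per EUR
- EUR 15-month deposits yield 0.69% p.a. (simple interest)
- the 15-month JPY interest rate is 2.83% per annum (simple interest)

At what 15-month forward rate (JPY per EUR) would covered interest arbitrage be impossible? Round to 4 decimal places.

T = 15/12 years.
JPY growth factor: 1 + 0.0283×15/12 = 1.035375.
EUR accumulates by 1 + 0.0069×15/12 = 1.008625.
Forward (JPY per EUR) = 188.296 × 1.035375 / 1.008625 = 193.289846.

193.2898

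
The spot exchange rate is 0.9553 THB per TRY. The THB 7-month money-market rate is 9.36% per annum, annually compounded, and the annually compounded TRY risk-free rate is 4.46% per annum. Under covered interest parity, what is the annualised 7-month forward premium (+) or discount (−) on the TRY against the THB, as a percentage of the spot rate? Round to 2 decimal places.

+4.65%

T = 7/12 years.
CIP forward (THB per TRY) = 0.9553 × 1.0535799/1.0257799 = 0.9811899.
Annualised premium = (F − S)/S × (1/T) = (0.9811899 − 0.9553)/0.9553 ÷ (7/12) = 4.65%.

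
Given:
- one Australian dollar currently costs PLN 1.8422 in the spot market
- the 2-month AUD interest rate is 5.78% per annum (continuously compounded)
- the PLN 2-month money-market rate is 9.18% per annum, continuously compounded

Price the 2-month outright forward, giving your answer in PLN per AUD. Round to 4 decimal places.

T = 2/12 years.
PLN growth factor: e^(0.0918×2/12) = 1.0154176.
AUD growth factor: e^(0.0578×2/12) = 1.0096799.
So F = 1.8422 × 1.0154176 / 1.0096799 = 1.852669 (PLN/AUD).

1.8527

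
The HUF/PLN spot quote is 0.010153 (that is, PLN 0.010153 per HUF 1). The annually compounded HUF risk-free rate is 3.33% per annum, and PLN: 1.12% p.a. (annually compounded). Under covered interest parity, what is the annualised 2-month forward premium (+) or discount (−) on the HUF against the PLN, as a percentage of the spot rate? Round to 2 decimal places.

-2.16%

T = 2/12 years.
No-arbitrage forward: 0.010153 × 1.001858 / 1.0054745 = 0.010116482 PLN/HUF.
(F − S)/S ÷ T = (0.010116482 − 0.010153)/0.010153/(2/12) = -0.021581 → -2.16%.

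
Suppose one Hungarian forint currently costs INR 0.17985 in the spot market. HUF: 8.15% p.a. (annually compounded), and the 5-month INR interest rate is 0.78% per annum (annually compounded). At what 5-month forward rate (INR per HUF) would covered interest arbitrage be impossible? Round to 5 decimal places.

T = 5/12 years.
INR growth factor: (1 + 0.0078)^(5/12) = 1.0032426.
HUF accumulates by (1 + 0.0815)^(5/12) = 1.0331841.
Forward (INR per HUF) = 0.17985 × 1.0032426 / 1.0331841 = 0.1746380.

0.17464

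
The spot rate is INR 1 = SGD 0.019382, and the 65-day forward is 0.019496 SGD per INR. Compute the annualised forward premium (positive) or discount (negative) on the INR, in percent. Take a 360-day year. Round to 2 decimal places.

T = 65/360 years.
INR trades forward at +0.58817% vs spot over the period.
Per annum: 0.0058817 / (65/360) = 0.032576 = 3.26%.

+3.26%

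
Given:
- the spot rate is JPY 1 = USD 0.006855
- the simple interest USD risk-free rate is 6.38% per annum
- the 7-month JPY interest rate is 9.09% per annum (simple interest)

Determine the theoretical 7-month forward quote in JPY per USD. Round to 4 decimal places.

148.1023

T = 7/12 years.
Growth of 1 USD over T: 1 + 0.0638×7/12 = 1.037216667.
JPY growth factor: 1 + 0.0909×7/12 = 1.053025.
So F = 0.006855 × 1.037216667 / 1.053025 = 0.00675209065 (USD/JPY).
Quoted the other way: 1/0.00675209065 = 148.1023 JPY per USD.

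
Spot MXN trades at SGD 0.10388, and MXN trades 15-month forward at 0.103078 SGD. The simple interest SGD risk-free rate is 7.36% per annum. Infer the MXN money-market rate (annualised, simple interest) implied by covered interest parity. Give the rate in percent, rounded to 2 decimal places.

8.04%

T = 15/12 years.
F/S = 0.103078/0.10388 = 0.9922796 = (growth of SGD) / (growth of MXN).
SGD growth factor: 1 + 0.0736×15/12 = 1.092000.
That pins the MXN growth at 1.1004963.
(1.1004963 − 1)/T = 0.080397, i.e. 8.04%.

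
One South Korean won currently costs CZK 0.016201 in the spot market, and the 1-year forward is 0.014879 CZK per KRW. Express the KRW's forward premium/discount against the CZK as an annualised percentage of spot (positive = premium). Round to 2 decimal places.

-8.16%

T = 1 year.
KRW trades forward at -8.15999% vs spot over the period.
×(1/T) gives -8.16% p.a.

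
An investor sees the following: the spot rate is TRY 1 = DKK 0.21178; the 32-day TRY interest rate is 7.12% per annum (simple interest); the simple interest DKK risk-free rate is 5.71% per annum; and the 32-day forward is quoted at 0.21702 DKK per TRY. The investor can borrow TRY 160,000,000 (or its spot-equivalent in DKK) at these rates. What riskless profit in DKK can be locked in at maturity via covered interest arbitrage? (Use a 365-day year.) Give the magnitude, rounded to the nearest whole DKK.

T = 32/365 years.
Keep in TRY, deliver into the forward: 160,000,000·1.0062421918·0.21702 = DKK 34,939,948.87.
Swap to DKK now, deposit: 160,000,000·0.21178·1.0050060274 = DKK 34,054,428.24.
The quoted forward overvalues TRY, so borrow DKK, buy TRY at spot, deposit the TRY at 7.12%, and sell the proceeds forward at 0.21702.
Arbitrage profit = |34,939,948.87 − 34,054,428.24| = DKK 885,521.

DKK 885,521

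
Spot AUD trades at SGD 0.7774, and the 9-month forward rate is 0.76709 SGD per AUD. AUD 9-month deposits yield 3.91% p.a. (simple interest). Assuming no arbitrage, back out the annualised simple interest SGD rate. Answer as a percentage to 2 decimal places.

2.09%

T = 9/12 years.
F/S = 0.76709/0.7774 = 0.9867378 = (growth of SGD) / (growth of AUD).
AUD growth factor: 1 + 0.0391×9/12 = 1.029325.
Hence g_SGD = 1.0156739.
(1.0156739 − 1)/T = 0.020899, i.e. 2.09%.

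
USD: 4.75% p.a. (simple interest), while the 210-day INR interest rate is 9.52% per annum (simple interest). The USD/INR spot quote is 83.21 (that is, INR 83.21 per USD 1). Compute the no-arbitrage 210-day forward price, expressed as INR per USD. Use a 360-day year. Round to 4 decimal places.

T = 210/360 years.
INR growth factor: 1 + 0.0952×210/360 = 1.05553333.
USD growth factor: 1 + 0.0475×210/360 = 1.02770833.
Forward (INR per USD) = 83.21 × 1.05553333 / 1.02770833 = 85.462894.

85.4629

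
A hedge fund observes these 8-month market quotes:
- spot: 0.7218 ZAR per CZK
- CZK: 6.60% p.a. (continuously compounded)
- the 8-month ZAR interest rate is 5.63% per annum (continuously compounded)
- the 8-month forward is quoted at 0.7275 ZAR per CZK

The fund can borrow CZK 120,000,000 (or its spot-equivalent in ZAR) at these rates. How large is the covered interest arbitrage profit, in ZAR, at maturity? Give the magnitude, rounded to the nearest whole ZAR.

T = 8/12 years.
Keep in CZK, deliver into the forward: 120,000,000·1.0449823549·0.7275 = ZAR 91,226,959.58.
Swap to ZAR now, deposit: 120,000,000·0.7218·1.0382466047 = ZAR 89,928,767.91.
The quoted forward overvalues CZK, so borrow ZAR, buy CZK at spot, deposit the CZK at 6.60%, and sell the proceeds forward at 0.7275.
Profit = 91,226,959.58 − 89,928,767.91 = ZAR 1,298,192.

ZAR 1,298,192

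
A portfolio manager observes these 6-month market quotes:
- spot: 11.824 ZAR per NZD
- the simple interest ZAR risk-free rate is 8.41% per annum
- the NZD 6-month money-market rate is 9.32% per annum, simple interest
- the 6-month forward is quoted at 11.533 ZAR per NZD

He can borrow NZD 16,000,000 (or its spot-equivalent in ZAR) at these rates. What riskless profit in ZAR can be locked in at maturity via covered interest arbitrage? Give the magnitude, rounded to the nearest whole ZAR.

T = 6/12 years.
Keep in NZD, deliver into the forward: 16,000,000·1.046600·11.533 = ZAR 193,127,004.80.
Swap to ZAR now, deposit: 16,000,000·11.824·1.042050 = ZAR 197,139,187.20.
The quoted forward undervalues NZD, so borrow NZD, convert to ZAR at spot, deposit the ZAR at 8.41%, and buy NZD forward at 11.533 to cover the loan.
Arbitrage profit = |193,127,004.80 − 197,139,187.20| = ZAR 4,012,182.

ZAR 4,012,182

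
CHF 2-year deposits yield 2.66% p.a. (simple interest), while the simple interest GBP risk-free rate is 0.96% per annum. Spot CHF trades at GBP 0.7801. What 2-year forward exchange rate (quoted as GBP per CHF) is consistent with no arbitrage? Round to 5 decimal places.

0.75492

T = 2 years.
Growth of 1 GBP over T: 1 + 0.0096×2 = 1.019200.
CHF accumulates by 1 + 0.0266×2 = 1.053200.
So F = 0.7801 × 1.019200 / 1.053200 = 0.7549164 (GBP/CHF).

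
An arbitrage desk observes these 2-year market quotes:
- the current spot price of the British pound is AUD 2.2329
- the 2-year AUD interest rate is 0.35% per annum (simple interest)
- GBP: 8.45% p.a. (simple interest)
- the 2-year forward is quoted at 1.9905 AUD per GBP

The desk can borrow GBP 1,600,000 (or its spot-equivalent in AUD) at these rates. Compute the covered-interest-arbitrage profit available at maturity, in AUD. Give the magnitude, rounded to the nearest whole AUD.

T = 2 years.
Keep in GBP, deliver into the forward: 1,600,000·1.169000·1.9905 = AUD 3,723,031.20.
Swap to AUD now, deposit: 1,600,000·2.2329·1.007000 = AUD 3,597,648.48.
The quoted forward overvalues GBP, so borrow AUD, buy GBP at spot, deposit the GBP at 8.45%, and sell the proceeds forward at 1.9905.
Arbitrage profit = |3,723,031.20 − 3,597,648.48| = AUD 125,383.

AUD 125,383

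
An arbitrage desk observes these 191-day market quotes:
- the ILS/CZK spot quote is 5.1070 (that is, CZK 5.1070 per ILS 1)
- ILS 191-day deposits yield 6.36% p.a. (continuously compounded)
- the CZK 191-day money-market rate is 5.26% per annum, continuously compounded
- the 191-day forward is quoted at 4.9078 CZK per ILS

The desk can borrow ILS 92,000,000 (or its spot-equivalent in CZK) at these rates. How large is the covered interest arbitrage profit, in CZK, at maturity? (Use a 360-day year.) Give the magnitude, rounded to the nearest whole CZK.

CZK 16,127,439

T = 191/360 years.
Route A — deposit ILS, sell forward: 92,000,000 × 1.03431909742 × 4.9078 = CZK 467,013,276.50.
Route B — convert at spot, deposit CZK: 92,000,000 × 5.1070 × 1.02830027658 = CZK 483,140,715.15.
The quoted forward undervalues ILS, so borrow ILS, convert to CZK at spot, deposit the CZK at 5.26%, and buy ILS forward at 4.9078 to cover the loan.
The gap between the two covered legs is CZK 16,127,439.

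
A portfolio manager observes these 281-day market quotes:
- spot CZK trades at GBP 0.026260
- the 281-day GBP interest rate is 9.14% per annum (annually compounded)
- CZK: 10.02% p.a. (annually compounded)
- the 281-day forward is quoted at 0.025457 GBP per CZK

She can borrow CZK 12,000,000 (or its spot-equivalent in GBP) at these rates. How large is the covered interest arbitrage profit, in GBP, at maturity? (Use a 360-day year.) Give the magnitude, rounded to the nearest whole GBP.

T = 281/360 years.
Keep in CZK, deliver into the forward: 12,000,000·1.07738499·0.025457 = GBP 329,123.88.
Swap to GBP now, deposit: 12,000,000·0.026260·1.07065262 = GBP 337,384.05.
The quoted forward undervalues CZK, so borrow CZK, convert to GBP at spot, deposit the GBP at 9.14%, and buy CZK forward at 0.025457 to cover the loan.
The gap between the two covered legs is GBP 8,260.

GBP 8,260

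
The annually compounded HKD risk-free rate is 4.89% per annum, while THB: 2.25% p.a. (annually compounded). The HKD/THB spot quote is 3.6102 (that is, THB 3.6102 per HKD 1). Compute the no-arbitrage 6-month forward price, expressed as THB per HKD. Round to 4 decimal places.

3.5645

T = 6/12 years.
Growth of 1 THB over T: (1 + 0.0225)^(6/12) = 1.0111874.
HKD accumulates by (1 + 0.0489)^(6/12) = 1.0241582.
Forward (THB per HKD) = 3.6102 × 1.0111874 / 1.0241582 = 3.564477.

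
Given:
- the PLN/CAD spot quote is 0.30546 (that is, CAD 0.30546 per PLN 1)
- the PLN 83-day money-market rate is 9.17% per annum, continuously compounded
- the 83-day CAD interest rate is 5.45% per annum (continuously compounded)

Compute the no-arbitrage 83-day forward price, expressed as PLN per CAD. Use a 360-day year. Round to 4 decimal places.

T = 83/360 years.
Growth of 1 CAD over T: e^(0.0545×83/360) = 1.0126446.
PLN growth factor: e^(0.0917×83/360) = 1.021367.
CIP: F = S · (grow CAD)/(grow PLN) = 0.30546 × 1.0126446/1.021367 = 0.3028514 CAD per PLN.
Quoted the other way: 1/0.3028514 = 3.3019 PLN per CAD.

3.3019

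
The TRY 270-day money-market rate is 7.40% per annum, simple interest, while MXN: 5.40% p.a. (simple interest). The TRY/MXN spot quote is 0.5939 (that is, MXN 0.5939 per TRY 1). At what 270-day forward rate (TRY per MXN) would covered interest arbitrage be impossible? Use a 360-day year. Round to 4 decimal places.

T = 270/360 years.
Growth of 1 MXN over T: 1 + 0.0540×270/360 = 1.040500.
TRY growth factor: 1 + 0.0740×270/360 = 1.055500.
Forward (MXN per TRY) = 0.5939 × 1.040500 / 1.055500 = 0.5854599.
Quoted the other way: 1/0.5854599 = 1.7081 TRY per MXN.

1.7081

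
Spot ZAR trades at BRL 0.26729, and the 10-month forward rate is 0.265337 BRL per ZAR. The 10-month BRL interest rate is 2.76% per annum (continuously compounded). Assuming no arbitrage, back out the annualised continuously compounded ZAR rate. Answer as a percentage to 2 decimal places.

T = 10/12 years.
CIP gives F = S · g_BRL/g_ZAR, so g_BRL/g_ZAR = 0.265337/0.26729 = 0.9926933.
The BRL side grows by e^(0.0276×10/12) = 1.0232665.
So the ZAR growth factor = 1.0307982.
r = ln(1.0307982)/(10/12) = 0.036400 → 3.64%.

3.64%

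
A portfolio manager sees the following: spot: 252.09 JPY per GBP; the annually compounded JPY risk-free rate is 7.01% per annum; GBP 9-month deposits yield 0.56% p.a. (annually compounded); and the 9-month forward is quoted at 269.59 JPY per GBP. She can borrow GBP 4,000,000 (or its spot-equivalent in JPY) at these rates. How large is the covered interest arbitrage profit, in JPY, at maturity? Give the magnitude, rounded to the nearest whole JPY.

T = 9/12 years.
Invest the GBP and cover forward: 4,000,000 × 1.004197066838 × 269.59 = JPY 1,082,885,949.00.
Convert at spot and invest in JPY: 4,000,000 × 252.09 × 1.052127259955 = JPY 1,060,923,043.85.
The quoted forward overvalues GBP, so borrow JPY, buy GBP at spot, deposit the GBP at 0.56%, and sell the proceeds forward at 269.59.
Profit = 1,082,885,949.00 − 1,060,923,043.85 = JPY 21,962,905.

JPY 21,962,905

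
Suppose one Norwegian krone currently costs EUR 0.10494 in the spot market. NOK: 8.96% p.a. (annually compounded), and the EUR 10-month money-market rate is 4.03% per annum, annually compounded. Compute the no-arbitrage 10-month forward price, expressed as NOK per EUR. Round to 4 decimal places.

9.9041

T = 10/12 years.
EUR growth factor: (1 + 0.0403)^(10/12) = 1.0334723.
NOK growth factor: (1 + 0.0896)^(10/12) = 1.0741277.
So F = 0.10494 × 1.0334723 / 1.0741277 = 0.1009681 (EUR/NOK).
Quoted the other way: 1/0.1009681 = 9.9041 NOK per EUR.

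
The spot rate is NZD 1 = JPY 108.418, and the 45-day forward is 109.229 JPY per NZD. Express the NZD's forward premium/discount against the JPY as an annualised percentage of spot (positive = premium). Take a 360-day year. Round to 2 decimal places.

+5.98%

T = 45/360 years.
Period premium: (109.229 − 108.418)/108.418 = 0.0074803.
Per annum: 0.0074803 / (45/360) = 0.059842 = 5.98%.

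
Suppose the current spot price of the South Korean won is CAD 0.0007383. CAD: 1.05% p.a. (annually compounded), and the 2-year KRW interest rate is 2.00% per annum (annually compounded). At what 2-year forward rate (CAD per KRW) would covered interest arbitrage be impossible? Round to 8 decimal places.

0.00072461

T = 2 years.
Growth of 1 CAD over T: (1 + 0.0105)^2 = 1.0211102.
KRW growth factor: (1 + 0.0200)^2 = 1.040400.
CIP: F = S · (grow CAD)/(grow KRW) = 0.0007383 × 1.0211102/1.040400 = 0.0007246114 CAD per KRW.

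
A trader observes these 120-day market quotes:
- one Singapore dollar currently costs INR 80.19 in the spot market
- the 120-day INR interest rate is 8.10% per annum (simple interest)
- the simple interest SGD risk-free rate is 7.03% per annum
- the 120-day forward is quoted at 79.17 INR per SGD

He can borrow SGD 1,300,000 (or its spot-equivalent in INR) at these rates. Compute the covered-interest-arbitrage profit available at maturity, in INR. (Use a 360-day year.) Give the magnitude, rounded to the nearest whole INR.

T = 120/360 years.
Keep in SGD, deliver into the forward: 1,300,000·1.02343333333·79.17 = INR 105,332,782.10.
Swap to INR now, deposit: 1,300,000·80.19·1.027000 = INR 107,061,669.00.
The quoted forward undervalues SGD, so borrow SGD, convert to INR at spot, deposit the INR at 8.10%, and buy SGD forward at 79.17 to cover the loan.
The gap between the two covered legs is INR 1,728,887.

INR 1,728,887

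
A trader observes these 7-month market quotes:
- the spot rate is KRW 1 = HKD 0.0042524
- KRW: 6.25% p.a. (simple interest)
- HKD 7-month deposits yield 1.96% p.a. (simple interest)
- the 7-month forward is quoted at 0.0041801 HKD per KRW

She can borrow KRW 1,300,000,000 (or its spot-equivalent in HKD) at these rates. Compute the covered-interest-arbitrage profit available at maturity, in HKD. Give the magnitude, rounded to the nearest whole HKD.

HKD 40,924

T = 7/12 years.
Route A — deposit KRW, sell forward: 1,300,000,000 × 1.036458333 × 0.0041801 = HKD 5,632,249.32.
Route B — convert at spot, deposit HKD: 1,300,000,000 × 0.0042524 × 1.011433333 = HKD 5,591,324.84.
The quoted forward overvalues KRW, so borrow HKD, buy KRW at spot, deposit the KRW at 6.25%, and sell the proceeds forward at 0.0041801.
Arbitrage profit = |5,632,249.32 − 5,591,324.84| = HKD 40,924.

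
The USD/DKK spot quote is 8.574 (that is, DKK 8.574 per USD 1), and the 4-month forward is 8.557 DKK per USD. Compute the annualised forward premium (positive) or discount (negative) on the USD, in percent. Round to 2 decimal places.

T = 4/12 years.
(F − S)/S = (8.557 − 8.574)/8.574 = -0.0019827.
×(1/T) gives -0.59% p.a.

-0.59%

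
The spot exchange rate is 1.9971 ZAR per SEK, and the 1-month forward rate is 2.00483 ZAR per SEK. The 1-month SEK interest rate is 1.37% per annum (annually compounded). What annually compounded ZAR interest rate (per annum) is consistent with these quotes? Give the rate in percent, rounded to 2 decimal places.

6.18%

T = 1/12 years.
CIP gives F = S · g_ZAR/g_SEK, so g_ZAR/g_SEK = 2.00483/1.9971 = 1.0038706.
SEK growth factor: (1 + 0.0137)^(1/12) = 1.0011346.
That pins the ZAR growth at 1.0050096.
Annualise: 1.0050096^(12/1) − 1 = 0.061800 = 6.18%.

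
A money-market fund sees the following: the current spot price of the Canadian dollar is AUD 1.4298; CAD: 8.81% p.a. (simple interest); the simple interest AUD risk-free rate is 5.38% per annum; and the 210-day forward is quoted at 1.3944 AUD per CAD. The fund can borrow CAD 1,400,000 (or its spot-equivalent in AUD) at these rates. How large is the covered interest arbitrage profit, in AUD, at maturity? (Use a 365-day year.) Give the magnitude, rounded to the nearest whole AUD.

T = 210/365 years.
Keep in CAD, deliver into the forward: 1,400,000·1.050687671·1.3944 = AUD 2,051,110.44.
Swap to AUD now, deposit: 1,400,000·1.4298·1.030953425 = AUD 2,063,680.09.
The quoted forward undervalues CAD, so borrow CAD, convert to AUD at spot, deposit the AUD at 5.38%, and buy CAD forward at 1.3944 to cover the loan.
Arbitrage profit = |2,051,110.44 − 2,063,680.09| = AUD 12,570.

AUD 12,570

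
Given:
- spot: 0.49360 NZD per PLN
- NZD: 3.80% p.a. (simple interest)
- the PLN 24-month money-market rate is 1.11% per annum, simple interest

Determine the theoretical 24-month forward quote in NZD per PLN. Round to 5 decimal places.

0.51958

T = 2 years.
Growth of 1 NZD over T: 1 + 0.0380×2 = 1.076000.
PLN growth factor: 1 + 0.0111×2 = 1.022200.
Forward (NZD per PLN) = 0.4936 × 1.076000 / 1.022200 = 0.5195789.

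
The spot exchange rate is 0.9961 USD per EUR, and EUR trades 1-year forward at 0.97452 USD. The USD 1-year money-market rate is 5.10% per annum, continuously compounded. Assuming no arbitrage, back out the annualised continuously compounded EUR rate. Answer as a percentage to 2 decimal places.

T = 1 year.
CIP gives F = S · g_USD/g_EUR, so g_USD/g_EUR = 0.97452/0.9961 = 0.9783355.
The USD side grows by e^(0.0510×1) = 1.0523229.
That pins the EUR growth at 1.0756258.
Take logs: ln 1.0756258 / 1 = 0.072903, so 7.29%.

7.29%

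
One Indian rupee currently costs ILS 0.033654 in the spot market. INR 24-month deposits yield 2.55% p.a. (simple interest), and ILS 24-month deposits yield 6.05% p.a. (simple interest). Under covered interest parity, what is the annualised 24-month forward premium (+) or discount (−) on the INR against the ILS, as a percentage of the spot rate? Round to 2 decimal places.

+3.33%

T = 2 years.
CIP forward (ILS per INR) = 0.033654 × 1.121000/1.051000 = 0.035895465.
Annualised premium = (F − S)/S × (1/T) = (0.035895465 − 0.033654)/0.033654 ÷ 2 = 3.33%.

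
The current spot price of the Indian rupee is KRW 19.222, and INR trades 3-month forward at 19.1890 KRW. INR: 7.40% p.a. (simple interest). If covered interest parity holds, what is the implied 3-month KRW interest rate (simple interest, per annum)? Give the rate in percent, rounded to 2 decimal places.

T = 3/12 years.
F/S = 19.189/19.222 = 0.9982832 = (growth of KRW) / (growth of INR).
The INR side grows by 1 + 0.0740×3/12 = 1.018500.
Hence g_KRW = 1.0167514.
(1.0167514 − 1)/T = 0.067006, i.e. 6.70%.

6.70%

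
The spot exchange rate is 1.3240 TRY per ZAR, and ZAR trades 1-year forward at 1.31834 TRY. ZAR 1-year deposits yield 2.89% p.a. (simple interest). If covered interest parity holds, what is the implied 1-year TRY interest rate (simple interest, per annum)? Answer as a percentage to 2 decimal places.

2.45%

T = 1 year.
CIP gives F = S · g_TRY/g_ZAR, so g_TRY/g_ZAR = 1.31834/1.324 = 0.9957251.
The ZAR side grows by 1 + 0.0289×1 = 1.028900.
Hence g_TRY = 1.0245016.
(1.0245016 − 1)/T = 0.024502, i.e. 2.45%.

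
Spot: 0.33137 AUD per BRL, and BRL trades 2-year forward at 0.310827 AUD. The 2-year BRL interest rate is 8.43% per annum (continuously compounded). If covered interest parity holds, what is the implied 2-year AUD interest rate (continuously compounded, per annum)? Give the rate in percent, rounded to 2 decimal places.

5.23%

T = 2 years.
F/S = 0.310827/0.33137 = 0.9380059 = (growth of AUD) / (growth of BRL).
BRL growth factor: e^(0.0843×2) = 1.1836466.
So the AUD growth factor = 1.1102675.
r = ln(1.1102675)/2 = 0.052300 → 5.23%.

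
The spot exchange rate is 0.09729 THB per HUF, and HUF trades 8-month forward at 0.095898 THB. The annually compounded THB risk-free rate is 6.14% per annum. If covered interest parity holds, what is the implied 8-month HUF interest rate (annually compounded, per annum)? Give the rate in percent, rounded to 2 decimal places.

T = 8/12 years.
By CIP, F/S equals the THB-to-HUF growth ratio: 0.095898/0.09729 = 0.9856923.
The THB side grows by (1 + 0.0614)^(8/12) = 1.0405255.
So the HUF growth factor = 1.0556291.
Annualise: 1.0556291^(12/8) − 1 = 0.084594 = 8.46%.

8.46%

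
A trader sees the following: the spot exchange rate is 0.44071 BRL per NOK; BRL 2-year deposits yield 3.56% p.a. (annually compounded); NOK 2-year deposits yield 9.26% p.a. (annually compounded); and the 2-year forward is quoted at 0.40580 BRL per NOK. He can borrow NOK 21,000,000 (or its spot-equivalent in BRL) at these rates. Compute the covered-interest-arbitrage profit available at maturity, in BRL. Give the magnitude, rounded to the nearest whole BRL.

BRL 247,521

T = 2 years.
Route A — deposit NOK, sell forward: 21,000,000 × 1.19377476 × 0.40580 = BRL 10,173,109.75.
Route B — convert at spot, deposit BRL: 21,000,000 × 0.44071 × 1.07246736 = BRL 9,925,588.89.
The quoted forward overvalues NOK, so borrow BRL, buy NOK at spot, deposit the NOK at 9.26%, and sell the proceeds forward at 0.40580.
The gap between the two covered legs is BRL 247,521.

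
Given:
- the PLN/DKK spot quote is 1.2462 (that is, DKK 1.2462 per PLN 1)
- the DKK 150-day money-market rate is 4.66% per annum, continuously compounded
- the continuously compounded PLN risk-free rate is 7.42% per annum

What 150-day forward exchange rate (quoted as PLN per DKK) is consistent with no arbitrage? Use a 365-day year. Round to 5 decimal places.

T = 150/365 years.
DKK accumulates by e^(0.0466×150/365) = 1.0193352.
PLN accumulates by e^(0.0742×150/365) = 1.0309628.
CIP: F = S · (grow DKK)/(grow PLN) = 1.2462 × 1.0193352/1.0309628 = 1.232145 DKK per PLN.
Invert for PLN per DKK: 1 / 1.232145 = 0.81159.

0.81159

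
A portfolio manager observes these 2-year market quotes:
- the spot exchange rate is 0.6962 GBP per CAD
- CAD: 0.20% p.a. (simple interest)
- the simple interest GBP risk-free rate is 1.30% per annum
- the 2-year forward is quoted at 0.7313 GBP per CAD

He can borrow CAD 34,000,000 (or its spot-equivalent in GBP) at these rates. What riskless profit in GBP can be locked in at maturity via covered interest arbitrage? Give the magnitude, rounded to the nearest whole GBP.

T = 2 years.
Invest the CAD and cover forward: 34,000,000 × 1.004000 × 0.7313 = GBP 24,963,656.80.
Convert at spot and invest in GBP: 34,000,000 × 0.6962 × 1.026000 = GBP 24,286,240.80.
The quoted forward overvalues CAD, so borrow GBP, buy CAD at spot, deposit the CAD at 0.20%, and sell the proceeds forward at 0.7313.
Profit = 24,963,656.80 − 24,286,240.80 = GBP 677,416.

GBP 677,416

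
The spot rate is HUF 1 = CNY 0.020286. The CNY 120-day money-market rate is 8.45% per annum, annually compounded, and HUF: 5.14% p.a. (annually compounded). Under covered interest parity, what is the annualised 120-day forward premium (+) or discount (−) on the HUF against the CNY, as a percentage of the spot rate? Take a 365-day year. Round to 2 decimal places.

T = 120/365 years.
F = S · g_CNY/g_HUF = 0.020286 × 1.0270281/1.0166152 = 0.020493784.
(F − S)/S ÷ T = (0.020493784 − 0.020286)/0.020286/(120/365) = 0.031155 → 3.12%.

+3.12%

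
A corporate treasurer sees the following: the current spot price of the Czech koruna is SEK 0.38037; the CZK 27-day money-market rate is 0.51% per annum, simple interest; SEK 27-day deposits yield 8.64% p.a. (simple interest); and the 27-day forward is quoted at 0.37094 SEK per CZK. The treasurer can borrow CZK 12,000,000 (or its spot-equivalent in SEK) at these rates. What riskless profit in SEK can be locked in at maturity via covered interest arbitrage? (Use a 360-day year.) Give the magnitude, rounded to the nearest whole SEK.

T = 27/360 years.
Invest the CZK and cover forward: 12,000,000 × 1.0003825 × 0.37094 = SEK 4,452,982.61.
Convert at spot and invest in SEK: 12,000,000 × 0.38037 × 1.006480 = SEK 4,594,017.57.
The quoted forward undervalues CZK, so borrow CZK, convert to SEK at spot, deposit the SEK at 8.64%, and buy CZK forward at 0.37094 to cover the loan.
Profit = 4,594,017.57 − 4,452,982.61 = SEK 141,035.

SEK 141,035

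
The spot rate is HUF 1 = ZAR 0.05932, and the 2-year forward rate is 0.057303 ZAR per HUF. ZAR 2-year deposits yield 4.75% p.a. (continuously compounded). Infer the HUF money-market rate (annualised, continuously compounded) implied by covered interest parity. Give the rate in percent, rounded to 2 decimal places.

6.48%

T = 2 years.
F/S = 0.057303/0.05932 = 0.9659980 = (growth of ZAR) / (growth of HUF).
ZAR growth factor: e^(0.0475×2) = 1.0996589.
So the HUF growth factor = 1.1383656.
r = ln(1.1383656)/2 = 0.064797 → 6.48%.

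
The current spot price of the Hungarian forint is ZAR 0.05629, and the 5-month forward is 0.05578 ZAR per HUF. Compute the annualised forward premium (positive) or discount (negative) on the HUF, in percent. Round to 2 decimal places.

-2.17%

T = 5/12 years.
(F − S)/S = (0.05578 − 0.05629)/0.05629 = -0.0090602.
Per annum: -0.0090602 / (5/12) = -0.021744 = -2.17%.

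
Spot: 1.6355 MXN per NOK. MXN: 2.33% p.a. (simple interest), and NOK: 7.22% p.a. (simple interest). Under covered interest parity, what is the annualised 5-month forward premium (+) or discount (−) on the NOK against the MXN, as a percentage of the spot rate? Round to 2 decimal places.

-4.75%

T = 5/12 years.
CIP forward (MXN per NOK) = 1.6355 × 1.0097083/1.0300833 = 1.6031499.
Annualised premium = (F − S)/S × (1/T) = (1.6031499 − 1.6355)/1.6355 ÷ (5/12) = -4.75%.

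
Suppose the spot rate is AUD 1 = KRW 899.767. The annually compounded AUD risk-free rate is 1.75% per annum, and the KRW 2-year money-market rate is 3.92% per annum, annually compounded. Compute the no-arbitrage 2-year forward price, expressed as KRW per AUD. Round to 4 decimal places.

T = 2 years.
KRW accumulates by (1 + 0.0392)^2 = 1.07993664.
Growth of 1 AUD over T: (1 + 0.0175)^2 = 1.03530625.
So F = 899.767 × 1.07993664 / 1.03530625 = 938.554511 (KRW/AUD).

938.5545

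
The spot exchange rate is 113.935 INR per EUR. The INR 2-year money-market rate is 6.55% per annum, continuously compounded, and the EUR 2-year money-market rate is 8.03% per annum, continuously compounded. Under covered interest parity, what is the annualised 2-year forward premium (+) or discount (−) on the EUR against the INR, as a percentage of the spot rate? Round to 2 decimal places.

-1.46%

T = 2 years.
No-arbitrage forward: 113.935 × 1.1399678 / 1.1742152 = 110.611949 INR/EUR.
(F − S)/S ÷ T = (110.611949 − 113.935)/113.935/2 = -0.014583 → -1.46%.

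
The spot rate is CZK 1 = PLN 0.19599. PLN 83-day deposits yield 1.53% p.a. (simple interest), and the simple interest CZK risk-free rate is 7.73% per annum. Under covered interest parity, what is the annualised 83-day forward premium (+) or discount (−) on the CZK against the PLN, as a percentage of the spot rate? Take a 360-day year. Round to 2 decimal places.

-6.09%

T = 83/360 years.
No-arbitrage forward: 0.19599 × 1.0035275 / 1.0178219 = 0.19323750 PLN/CZK.
Annualised premium = (F − S)/S × (1/T) = (0.19323750 − 0.19599)/0.19599 ÷ (83/360) = -6.09%.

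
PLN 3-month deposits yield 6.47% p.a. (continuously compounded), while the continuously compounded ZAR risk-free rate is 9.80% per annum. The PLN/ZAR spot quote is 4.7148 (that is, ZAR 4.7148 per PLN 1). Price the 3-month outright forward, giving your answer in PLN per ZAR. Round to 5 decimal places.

0.21034

T = 3/12 years.
ZAR accumulates by e^(0.0980×3/12) = 1.0248026.
PLN growth factor: e^(0.0647×3/12) = 1.0163065.
Forward (ZAR per PLN) = 4.7148 × 1.0248026 / 1.0163065 = 4.754215.
Quoted the other way: 1/4.754215 = 0.21034 PLN per ZAR.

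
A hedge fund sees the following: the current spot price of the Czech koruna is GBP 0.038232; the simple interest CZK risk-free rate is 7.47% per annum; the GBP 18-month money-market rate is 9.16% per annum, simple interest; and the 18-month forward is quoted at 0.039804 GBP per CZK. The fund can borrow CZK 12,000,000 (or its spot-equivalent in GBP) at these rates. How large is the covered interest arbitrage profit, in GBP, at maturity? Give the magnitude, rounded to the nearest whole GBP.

GBP 9,348

T = 18/12 years.
Invest the CZK and cover forward: 12,000,000 × 1.112050 × 0.039804 = GBP 531,168.46.
Convert at spot and invest in GBP: 12,000,000 × 0.038232 × 1.137400 = GBP 521,820.92.
The quoted forward overvalues CZK, so borrow GBP, buy CZK at spot, deposit the CZK at 7.47%, and sell the proceeds forward at 0.039804.
Arbitrage profit = |531,168.46 − 521,820.92| = GBP 9,348.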